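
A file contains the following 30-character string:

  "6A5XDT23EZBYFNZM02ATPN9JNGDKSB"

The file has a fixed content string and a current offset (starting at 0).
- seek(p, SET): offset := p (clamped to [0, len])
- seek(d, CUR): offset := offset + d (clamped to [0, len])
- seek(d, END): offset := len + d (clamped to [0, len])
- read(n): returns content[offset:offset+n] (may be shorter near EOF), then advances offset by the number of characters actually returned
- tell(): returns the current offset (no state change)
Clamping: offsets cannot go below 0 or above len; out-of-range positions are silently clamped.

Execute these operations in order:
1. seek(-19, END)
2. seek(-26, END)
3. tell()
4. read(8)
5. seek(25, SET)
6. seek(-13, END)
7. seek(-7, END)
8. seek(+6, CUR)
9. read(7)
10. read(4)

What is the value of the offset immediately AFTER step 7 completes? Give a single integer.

After 1 (seek(-19, END)): offset=11
After 2 (seek(-26, END)): offset=4
After 3 (tell()): offset=4
After 4 (read(8)): returned 'DT23EZBY', offset=12
After 5 (seek(25, SET)): offset=25
After 6 (seek(-13, END)): offset=17
After 7 (seek(-7, END)): offset=23

Answer: 23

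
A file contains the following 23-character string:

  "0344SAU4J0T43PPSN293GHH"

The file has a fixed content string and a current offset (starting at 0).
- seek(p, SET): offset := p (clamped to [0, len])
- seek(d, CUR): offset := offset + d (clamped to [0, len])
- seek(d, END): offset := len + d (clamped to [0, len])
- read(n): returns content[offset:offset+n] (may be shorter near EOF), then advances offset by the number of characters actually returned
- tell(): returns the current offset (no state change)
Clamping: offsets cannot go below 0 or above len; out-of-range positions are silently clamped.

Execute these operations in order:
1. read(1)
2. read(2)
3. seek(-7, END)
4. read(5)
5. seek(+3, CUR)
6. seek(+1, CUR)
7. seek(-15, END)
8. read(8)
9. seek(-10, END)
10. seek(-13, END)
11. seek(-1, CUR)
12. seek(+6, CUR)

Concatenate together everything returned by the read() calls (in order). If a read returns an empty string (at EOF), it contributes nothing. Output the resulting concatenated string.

Answer: 034N293GJ0T43PPS

Derivation:
After 1 (read(1)): returned '0', offset=1
After 2 (read(2)): returned '34', offset=3
After 3 (seek(-7, END)): offset=16
After 4 (read(5)): returned 'N293G', offset=21
After 5 (seek(+3, CUR)): offset=23
After 6 (seek(+1, CUR)): offset=23
After 7 (seek(-15, END)): offset=8
After 8 (read(8)): returned 'J0T43PPS', offset=16
After 9 (seek(-10, END)): offset=13
After 10 (seek(-13, END)): offset=10
After 11 (seek(-1, CUR)): offset=9
After 12 (seek(+6, CUR)): offset=15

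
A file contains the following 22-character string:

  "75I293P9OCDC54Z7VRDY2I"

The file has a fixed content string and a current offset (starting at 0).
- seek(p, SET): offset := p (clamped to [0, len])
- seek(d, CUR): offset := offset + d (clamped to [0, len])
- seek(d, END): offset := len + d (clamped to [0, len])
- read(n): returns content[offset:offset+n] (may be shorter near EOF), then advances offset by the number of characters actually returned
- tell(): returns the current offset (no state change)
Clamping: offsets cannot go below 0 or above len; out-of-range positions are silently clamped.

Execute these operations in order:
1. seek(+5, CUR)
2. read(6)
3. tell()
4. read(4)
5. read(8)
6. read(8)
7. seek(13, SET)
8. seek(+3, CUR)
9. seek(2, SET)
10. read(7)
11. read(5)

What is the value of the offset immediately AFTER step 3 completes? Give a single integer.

Answer: 11

Derivation:
After 1 (seek(+5, CUR)): offset=5
After 2 (read(6)): returned '3P9OCD', offset=11
After 3 (tell()): offset=11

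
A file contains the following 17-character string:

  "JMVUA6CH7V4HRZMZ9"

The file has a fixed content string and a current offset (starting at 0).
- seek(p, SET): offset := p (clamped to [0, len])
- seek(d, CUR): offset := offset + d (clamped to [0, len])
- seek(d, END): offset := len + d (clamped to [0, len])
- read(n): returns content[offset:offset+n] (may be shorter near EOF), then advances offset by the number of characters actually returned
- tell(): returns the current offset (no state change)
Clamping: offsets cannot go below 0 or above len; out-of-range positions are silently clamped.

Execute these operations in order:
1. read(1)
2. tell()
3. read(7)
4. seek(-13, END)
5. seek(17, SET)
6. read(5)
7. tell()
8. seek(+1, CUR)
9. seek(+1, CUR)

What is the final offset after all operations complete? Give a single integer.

After 1 (read(1)): returned 'J', offset=1
After 2 (tell()): offset=1
After 3 (read(7)): returned 'MVUA6CH', offset=8
After 4 (seek(-13, END)): offset=4
After 5 (seek(17, SET)): offset=17
After 6 (read(5)): returned '', offset=17
After 7 (tell()): offset=17
After 8 (seek(+1, CUR)): offset=17
After 9 (seek(+1, CUR)): offset=17

Answer: 17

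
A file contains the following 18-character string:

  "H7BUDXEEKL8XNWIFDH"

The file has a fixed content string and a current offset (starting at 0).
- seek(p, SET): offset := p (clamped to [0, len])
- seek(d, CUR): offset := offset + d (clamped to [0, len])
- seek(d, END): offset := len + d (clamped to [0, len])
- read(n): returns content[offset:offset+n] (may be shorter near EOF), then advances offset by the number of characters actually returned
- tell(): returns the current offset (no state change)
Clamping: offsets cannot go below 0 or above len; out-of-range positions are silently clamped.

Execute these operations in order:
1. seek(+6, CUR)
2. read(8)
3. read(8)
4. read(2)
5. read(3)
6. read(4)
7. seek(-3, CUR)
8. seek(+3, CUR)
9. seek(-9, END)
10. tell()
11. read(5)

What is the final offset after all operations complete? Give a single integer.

After 1 (seek(+6, CUR)): offset=6
After 2 (read(8)): returned 'EEKL8XNW', offset=14
After 3 (read(8)): returned 'IFDH', offset=18
After 4 (read(2)): returned '', offset=18
After 5 (read(3)): returned '', offset=18
After 6 (read(4)): returned '', offset=18
After 7 (seek(-3, CUR)): offset=15
After 8 (seek(+3, CUR)): offset=18
After 9 (seek(-9, END)): offset=9
After 10 (tell()): offset=9
After 11 (read(5)): returned 'L8XNW', offset=14

Answer: 14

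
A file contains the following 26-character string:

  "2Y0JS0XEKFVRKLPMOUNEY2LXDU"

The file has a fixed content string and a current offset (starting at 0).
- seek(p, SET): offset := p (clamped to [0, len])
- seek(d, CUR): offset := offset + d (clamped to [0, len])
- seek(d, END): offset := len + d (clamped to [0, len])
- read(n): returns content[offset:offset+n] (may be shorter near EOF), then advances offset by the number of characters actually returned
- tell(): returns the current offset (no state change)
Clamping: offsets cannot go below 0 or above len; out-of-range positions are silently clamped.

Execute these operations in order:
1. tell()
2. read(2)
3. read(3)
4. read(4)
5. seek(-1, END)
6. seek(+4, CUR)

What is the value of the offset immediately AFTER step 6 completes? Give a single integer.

Answer: 26

Derivation:
After 1 (tell()): offset=0
After 2 (read(2)): returned '2Y', offset=2
After 3 (read(3)): returned '0JS', offset=5
After 4 (read(4)): returned '0XEK', offset=9
After 5 (seek(-1, END)): offset=25
After 6 (seek(+4, CUR)): offset=26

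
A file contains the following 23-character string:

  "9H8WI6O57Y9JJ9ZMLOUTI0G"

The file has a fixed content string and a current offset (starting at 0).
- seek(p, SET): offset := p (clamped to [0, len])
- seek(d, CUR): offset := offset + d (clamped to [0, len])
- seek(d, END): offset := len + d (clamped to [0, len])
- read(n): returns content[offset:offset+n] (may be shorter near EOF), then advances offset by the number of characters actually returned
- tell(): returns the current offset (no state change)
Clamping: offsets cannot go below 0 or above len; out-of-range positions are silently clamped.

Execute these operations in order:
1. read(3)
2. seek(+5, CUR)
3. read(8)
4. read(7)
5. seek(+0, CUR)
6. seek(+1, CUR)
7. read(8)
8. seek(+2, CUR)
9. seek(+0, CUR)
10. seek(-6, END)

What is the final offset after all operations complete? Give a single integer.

After 1 (read(3)): returned '9H8', offset=3
After 2 (seek(+5, CUR)): offset=8
After 3 (read(8)): returned '7Y9JJ9ZM', offset=16
After 4 (read(7)): returned 'LOUTI0G', offset=23
After 5 (seek(+0, CUR)): offset=23
After 6 (seek(+1, CUR)): offset=23
After 7 (read(8)): returned '', offset=23
After 8 (seek(+2, CUR)): offset=23
After 9 (seek(+0, CUR)): offset=23
After 10 (seek(-6, END)): offset=17

Answer: 17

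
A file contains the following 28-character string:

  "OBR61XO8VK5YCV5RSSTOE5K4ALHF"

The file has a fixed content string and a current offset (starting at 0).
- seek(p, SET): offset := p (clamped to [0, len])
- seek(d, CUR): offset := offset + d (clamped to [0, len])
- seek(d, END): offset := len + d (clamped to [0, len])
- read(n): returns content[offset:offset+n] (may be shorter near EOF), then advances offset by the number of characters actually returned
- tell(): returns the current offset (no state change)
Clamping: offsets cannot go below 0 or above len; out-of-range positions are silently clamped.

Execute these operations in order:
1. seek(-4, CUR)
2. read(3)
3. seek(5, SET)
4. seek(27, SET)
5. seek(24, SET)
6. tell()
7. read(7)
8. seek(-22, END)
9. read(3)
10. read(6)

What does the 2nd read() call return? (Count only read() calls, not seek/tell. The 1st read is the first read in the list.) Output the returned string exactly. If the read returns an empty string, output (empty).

After 1 (seek(-4, CUR)): offset=0
After 2 (read(3)): returned 'OBR', offset=3
After 3 (seek(5, SET)): offset=5
After 4 (seek(27, SET)): offset=27
After 5 (seek(24, SET)): offset=24
After 6 (tell()): offset=24
After 7 (read(7)): returned 'ALHF', offset=28
After 8 (seek(-22, END)): offset=6
After 9 (read(3)): returned 'O8V', offset=9
After 10 (read(6)): returned 'K5YCV5', offset=15

Answer: ALHF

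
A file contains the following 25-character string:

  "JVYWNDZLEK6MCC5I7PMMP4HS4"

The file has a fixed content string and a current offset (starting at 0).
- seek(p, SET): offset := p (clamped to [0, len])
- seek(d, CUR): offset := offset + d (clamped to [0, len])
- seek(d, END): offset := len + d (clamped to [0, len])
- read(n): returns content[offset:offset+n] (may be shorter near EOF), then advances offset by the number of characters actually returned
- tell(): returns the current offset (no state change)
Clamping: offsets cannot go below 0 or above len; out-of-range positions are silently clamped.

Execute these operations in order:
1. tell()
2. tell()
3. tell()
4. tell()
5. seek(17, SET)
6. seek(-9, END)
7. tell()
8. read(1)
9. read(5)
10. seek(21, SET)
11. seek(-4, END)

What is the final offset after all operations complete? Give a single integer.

After 1 (tell()): offset=0
After 2 (tell()): offset=0
After 3 (tell()): offset=0
After 4 (tell()): offset=0
After 5 (seek(17, SET)): offset=17
After 6 (seek(-9, END)): offset=16
After 7 (tell()): offset=16
After 8 (read(1)): returned '7', offset=17
After 9 (read(5)): returned 'PMMP4', offset=22
After 10 (seek(21, SET)): offset=21
After 11 (seek(-4, END)): offset=21

Answer: 21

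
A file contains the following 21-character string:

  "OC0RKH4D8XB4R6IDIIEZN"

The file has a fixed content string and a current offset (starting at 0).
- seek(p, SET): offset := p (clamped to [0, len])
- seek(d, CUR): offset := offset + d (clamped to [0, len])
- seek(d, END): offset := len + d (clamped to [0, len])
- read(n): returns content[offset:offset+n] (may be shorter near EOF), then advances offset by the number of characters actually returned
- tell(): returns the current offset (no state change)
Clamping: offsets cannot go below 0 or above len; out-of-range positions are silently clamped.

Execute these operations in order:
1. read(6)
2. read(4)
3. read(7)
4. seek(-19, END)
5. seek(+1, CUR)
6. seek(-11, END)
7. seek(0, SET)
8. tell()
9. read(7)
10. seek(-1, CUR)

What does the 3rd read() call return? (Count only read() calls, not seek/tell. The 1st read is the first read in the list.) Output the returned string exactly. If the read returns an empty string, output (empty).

Answer: B4R6IDI

Derivation:
After 1 (read(6)): returned 'OC0RKH', offset=6
After 2 (read(4)): returned '4D8X', offset=10
After 3 (read(7)): returned 'B4R6IDI', offset=17
After 4 (seek(-19, END)): offset=2
After 5 (seek(+1, CUR)): offset=3
After 6 (seek(-11, END)): offset=10
After 7 (seek(0, SET)): offset=0
After 8 (tell()): offset=0
After 9 (read(7)): returned 'OC0RKH4', offset=7
After 10 (seek(-1, CUR)): offset=6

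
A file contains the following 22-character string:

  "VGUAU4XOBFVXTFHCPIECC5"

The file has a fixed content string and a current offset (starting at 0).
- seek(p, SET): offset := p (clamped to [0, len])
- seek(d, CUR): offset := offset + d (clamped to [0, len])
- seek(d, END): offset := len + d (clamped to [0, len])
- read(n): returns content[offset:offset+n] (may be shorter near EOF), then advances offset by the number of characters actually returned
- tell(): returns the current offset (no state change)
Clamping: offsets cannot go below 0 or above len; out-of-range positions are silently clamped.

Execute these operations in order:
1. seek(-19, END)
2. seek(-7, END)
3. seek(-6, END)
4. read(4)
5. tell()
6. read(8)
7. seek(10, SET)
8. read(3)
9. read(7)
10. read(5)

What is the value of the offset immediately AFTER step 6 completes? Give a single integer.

After 1 (seek(-19, END)): offset=3
After 2 (seek(-7, END)): offset=15
After 3 (seek(-6, END)): offset=16
After 4 (read(4)): returned 'PIEC', offset=20
After 5 (tell()): offset=20
After 6 (read(8)): returned 'C5', offset=22

Answer: 22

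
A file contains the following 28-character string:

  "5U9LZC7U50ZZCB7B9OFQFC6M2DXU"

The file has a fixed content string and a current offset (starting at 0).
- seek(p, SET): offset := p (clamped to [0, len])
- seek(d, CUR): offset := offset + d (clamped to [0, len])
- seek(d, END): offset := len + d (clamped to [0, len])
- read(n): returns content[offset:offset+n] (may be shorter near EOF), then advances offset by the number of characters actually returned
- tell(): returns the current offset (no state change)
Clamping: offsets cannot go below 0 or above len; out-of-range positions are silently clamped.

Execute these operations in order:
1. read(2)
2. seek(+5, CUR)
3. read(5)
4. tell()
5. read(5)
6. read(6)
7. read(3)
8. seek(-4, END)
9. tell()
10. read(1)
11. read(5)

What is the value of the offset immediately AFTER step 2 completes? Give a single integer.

After 1 (read(2)): returned '5U', offset=2
After 2 (seek(+5, CUR)): offset=7

Answer: 7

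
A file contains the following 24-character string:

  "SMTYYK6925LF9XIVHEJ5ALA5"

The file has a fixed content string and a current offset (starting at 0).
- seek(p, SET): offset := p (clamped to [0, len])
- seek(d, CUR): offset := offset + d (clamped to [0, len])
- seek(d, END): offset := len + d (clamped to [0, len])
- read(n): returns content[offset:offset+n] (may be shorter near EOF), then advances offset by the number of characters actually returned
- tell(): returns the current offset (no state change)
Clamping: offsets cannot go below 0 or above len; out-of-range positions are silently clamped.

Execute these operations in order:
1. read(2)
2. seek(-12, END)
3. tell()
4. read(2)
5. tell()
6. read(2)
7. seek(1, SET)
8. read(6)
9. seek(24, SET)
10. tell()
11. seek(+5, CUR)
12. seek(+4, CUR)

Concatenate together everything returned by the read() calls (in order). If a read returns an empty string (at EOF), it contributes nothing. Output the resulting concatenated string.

After 1 (read(2)): returned 'SM', offset=2
After 2 (seek(-12, END)): offset=12
After 3 (tell()): offset=12
After 4 (read(2)): returned '9X', offset=14
After 5 (tell()): offset=14
After 6 (read(2)): returned 'IV', offset=16
After 7 (seek(1, SET)): offset=1
After 8 (read(6)): returned 'MTYYK6', offset=7
After 9 (seek(24, SET)): offset=24
After 10 (tell()): offset=24
After 11 (seek(+5, CUR)): offset=24
After 12 (seek(+4, CUR)): offset=24

Answer: SM9XIVMTYYK6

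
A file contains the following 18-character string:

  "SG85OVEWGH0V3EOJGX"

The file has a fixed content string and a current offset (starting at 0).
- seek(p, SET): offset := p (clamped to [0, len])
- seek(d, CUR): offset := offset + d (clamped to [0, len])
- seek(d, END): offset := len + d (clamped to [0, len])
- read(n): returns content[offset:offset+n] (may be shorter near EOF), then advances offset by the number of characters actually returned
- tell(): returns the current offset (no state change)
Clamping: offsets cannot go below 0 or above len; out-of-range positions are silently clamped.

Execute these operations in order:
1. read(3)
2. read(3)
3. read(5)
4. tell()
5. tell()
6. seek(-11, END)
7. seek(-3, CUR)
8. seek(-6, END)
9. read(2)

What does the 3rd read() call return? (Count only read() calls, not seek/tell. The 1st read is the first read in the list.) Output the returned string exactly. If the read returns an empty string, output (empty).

Answer: EWGH0

Derivation:
After 1 (read(3)): returned 'SG8', offset=3
After 2 (read(3)): returned '5OV', offset=6
After 3 (read(5)): returned 'EWGH0', offset=11
After 4 (tell()): offset=11
After 5 (tell()): offset=11
After 6 (seek(-11, END)): offset=7
After 7 (seek(-3, CUR)): offset=4
After 8 (seek(-6, END)): offset=12
After 9 (read(2)): returned '3E', offset=14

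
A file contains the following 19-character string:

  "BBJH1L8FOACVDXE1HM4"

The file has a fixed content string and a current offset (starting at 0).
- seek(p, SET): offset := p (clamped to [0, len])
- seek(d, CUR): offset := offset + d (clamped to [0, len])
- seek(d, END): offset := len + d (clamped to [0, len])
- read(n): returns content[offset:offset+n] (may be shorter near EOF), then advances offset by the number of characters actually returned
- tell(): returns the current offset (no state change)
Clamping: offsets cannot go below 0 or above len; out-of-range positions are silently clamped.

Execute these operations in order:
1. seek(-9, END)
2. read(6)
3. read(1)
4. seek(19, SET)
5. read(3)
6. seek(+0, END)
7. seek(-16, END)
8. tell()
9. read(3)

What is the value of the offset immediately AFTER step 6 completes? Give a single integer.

After 1 (seek(-9, END)): offset=10
After 2 (read(6)): returned 'CVDXE1', offset=16
After 3 (read(1)): returned 'H', offset=17
After 4 (seek(19, SET)): offset=19
After 5 (read(3)): returned '', offset=19
After 6 (seek(+0, END)): offset=19

Answer: 19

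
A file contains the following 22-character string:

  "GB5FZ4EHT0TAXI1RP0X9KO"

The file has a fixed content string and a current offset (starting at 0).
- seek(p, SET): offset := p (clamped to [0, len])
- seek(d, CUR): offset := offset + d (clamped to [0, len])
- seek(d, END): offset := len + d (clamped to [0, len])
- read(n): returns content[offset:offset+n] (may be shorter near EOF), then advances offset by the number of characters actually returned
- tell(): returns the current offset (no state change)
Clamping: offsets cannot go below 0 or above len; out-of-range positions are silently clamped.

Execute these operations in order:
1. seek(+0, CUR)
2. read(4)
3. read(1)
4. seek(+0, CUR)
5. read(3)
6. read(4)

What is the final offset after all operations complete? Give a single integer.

After 1 (seek(+0, CUR)): offset=0
After 2 (read(4)): returned 'GB5F', offset=4
After 3 (read(1)): returned 'Z', offset=5
After 4 (seek(+0, CUR)): offset=5
After 5 (read(3)): returned '4EH', offset=8
After 6 (read(4)): returned 'T0TA', offset=12

Answer: 12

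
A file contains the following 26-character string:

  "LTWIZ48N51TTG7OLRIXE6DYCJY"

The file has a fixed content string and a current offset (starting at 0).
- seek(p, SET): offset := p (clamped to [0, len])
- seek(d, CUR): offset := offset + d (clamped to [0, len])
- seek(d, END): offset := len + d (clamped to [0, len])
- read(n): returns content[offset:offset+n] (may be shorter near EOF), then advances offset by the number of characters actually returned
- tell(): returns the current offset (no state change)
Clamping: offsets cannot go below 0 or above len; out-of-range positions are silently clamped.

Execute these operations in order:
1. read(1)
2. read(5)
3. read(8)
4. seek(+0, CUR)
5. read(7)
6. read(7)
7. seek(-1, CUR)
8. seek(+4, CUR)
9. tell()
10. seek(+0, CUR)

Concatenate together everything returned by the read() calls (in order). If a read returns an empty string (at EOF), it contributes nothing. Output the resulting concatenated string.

After 1 (read(1)): returned 'L', offset=1
After 2 (read(5)): returned 'TWIZ4', offset=6
After 3 (read(8)): returned '8N51TTG7', offset=14
After 4 (seek(+0, CUR)): offset=14
After 5 (read(7)): returned 'OLRIXE6', offset=21
After 6 (read(7)): returned 'DYCJY', offset=26
After 7 (seek(-1, CUR)): offset=25
After 8 (seek(+4, CUR)): offset=26
After 9 (tell()): offset=26
After 10 (seek(+0, CUR)): offset=26

Answer: LTWIZ48N51TTG7OLRIXE6DYCJY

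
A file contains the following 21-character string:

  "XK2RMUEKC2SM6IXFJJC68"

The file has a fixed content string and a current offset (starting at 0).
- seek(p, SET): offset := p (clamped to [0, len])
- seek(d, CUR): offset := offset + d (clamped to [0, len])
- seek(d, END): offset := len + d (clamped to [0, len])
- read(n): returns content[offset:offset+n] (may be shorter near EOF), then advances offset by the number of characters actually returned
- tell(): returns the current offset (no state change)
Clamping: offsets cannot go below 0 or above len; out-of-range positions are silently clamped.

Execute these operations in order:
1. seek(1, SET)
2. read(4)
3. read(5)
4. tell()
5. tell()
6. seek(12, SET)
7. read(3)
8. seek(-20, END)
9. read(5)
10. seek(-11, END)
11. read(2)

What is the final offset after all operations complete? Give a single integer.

Answer: 12

Derivation:
After 1 (seek(1, SET)): offset=1
After 2 (read(4)): returned 'K2RM', offset=5
After 3 (read(5)): returned 'UEKC2', offset=10
After 4 (tell()): offset=10
After 5 (tell()): offset=10
After 6 (seek(12, SET)): offset=12
After 7 (read(3)): returned '6IX', offset=15
After 8 (seek(-20, END)): offset=1
After 9 (read(5)): returned 'K2RMU', offset=6
After 10 (seek(-11, END)): offset=10
After 11 (read(2)): returned 'SM', offset=12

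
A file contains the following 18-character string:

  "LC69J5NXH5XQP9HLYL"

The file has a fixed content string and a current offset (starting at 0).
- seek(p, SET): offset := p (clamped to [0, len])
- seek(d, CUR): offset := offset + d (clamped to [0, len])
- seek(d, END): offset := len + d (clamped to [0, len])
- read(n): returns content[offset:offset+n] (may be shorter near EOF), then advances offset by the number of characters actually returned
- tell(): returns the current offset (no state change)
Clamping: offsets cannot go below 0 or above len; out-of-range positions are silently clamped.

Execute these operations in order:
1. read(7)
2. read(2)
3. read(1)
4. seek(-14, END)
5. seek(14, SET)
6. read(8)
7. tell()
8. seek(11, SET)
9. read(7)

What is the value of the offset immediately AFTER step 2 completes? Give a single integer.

Answer: 9

Derivation:
After 1 (read(7)): returned 'LC69J5N', offset=7
After 2 (read(2)): returned 'XH', offset=9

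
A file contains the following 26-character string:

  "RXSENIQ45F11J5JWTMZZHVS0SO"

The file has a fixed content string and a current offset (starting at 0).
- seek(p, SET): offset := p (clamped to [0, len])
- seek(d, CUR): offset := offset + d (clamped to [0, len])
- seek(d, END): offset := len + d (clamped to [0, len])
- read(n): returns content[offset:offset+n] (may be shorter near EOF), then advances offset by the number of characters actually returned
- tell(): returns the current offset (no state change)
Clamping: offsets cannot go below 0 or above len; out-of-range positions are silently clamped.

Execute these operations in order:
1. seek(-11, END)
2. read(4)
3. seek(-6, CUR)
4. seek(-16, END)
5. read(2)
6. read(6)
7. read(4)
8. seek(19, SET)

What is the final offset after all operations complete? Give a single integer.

After 1 (seek(-11, END)): offset=15
After 2 (read(4)): returned 'WTMZ', offset=19
After 3 (seek(-6, CUR)): offset=13
After 4 (seek(-16, END)): offset=10
After 5 (read(2)): returned '11', offset=12
After 6 (read(6)): returned 'J5JWTM', offset=18
After 7 (read(4)): returned 'ZZHV', offset=22
After 8 (seek(19, SET)): offset=19

Answer: 19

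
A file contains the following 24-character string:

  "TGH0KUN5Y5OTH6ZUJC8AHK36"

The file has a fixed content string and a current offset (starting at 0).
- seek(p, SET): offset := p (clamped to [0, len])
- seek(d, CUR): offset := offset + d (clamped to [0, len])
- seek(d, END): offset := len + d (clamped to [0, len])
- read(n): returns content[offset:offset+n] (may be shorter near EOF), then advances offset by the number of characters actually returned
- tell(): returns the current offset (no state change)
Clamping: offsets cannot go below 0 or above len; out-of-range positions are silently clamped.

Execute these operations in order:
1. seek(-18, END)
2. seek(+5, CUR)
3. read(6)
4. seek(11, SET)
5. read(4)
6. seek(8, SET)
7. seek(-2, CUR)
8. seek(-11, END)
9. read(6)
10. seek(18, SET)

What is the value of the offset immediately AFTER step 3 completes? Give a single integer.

Answer: 17

Derivation:
After 1 (seek(-18, END)): offset=6
After 2 (seek(+5, CUR)): offset=11
After 3 (read(6)): returned 'TH6ZUJ', offset=17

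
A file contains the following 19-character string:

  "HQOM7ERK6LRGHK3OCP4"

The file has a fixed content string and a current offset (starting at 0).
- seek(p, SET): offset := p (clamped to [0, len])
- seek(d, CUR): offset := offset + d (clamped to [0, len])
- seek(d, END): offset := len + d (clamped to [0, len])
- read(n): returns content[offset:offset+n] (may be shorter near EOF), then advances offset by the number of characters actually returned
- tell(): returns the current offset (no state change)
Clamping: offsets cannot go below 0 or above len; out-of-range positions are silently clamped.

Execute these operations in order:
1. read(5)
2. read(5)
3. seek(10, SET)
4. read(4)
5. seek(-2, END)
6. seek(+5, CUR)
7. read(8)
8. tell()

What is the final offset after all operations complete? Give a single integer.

After 1 (read(5)): returned 'HQOM7', offset=5
After 2 (read(5)): returned 'ERK6L', offset=10
After 3 (seek(10, SET)): offset=10
After 4 (read(4)): returned 'RGHK', offset=14
After 5 (seek(-2, END)): offset=17
After 6 (seek(+5, CUR)): offset=19
After 7 (read(8)): returned '', offset=19
After 8 (tell()): offset=19

Answer: 19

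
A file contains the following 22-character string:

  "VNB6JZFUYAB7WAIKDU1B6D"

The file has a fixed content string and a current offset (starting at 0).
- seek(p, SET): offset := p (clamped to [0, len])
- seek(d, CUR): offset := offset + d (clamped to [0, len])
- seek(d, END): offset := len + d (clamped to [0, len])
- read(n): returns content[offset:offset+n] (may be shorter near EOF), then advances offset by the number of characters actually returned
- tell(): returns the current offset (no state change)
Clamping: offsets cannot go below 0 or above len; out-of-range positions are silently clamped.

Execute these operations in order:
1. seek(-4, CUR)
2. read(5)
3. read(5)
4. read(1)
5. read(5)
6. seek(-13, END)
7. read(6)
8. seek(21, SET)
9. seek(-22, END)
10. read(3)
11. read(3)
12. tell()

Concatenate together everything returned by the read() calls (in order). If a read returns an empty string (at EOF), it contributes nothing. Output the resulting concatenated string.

Answer: VNB6JZFUYAB7WAIKAB7WAIVNB6JZ

Derivation:
After 1 (seek(-4, CUR)): offset=0
After 2 (read(5)): returned 'VNB6J', offset=5
After 3 (read(5)): returned 'ZFUYA', offset=10
After 4 (read(1)): returned 'B', offset=11
After 5 (read(5)): returned '7WAIK', offset=16
After 6 (seek(-13, END)): offset=9
After 7 (read(6)): returned 'AB7WAI', offset=15
After 8 (seek(21, SET)): offset=21
After 9 (seek(-22, END)): offset=0
After 10 (read(3)): returned 'VNB', offset=3
After 11 (read(3)): returned '6JZ', offset=6
After 12 (tell()): offset=6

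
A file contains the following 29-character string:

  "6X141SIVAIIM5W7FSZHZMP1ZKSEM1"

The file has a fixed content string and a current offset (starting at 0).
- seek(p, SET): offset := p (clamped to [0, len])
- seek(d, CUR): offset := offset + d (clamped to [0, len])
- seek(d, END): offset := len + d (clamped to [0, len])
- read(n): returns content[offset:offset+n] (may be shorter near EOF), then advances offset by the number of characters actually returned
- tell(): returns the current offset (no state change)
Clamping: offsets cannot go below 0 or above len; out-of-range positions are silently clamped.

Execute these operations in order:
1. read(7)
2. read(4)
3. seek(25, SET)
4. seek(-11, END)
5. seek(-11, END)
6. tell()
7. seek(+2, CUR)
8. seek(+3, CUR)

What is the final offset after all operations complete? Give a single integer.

Answer: 23

Derivation:
After 1 (read(7)): returned '6X141SI', offset=7
After 2 (read(4)): returned 'VAII', offset=11
After 3 (seek(25, SET)): offset=25
After 4 (seek(-11, END)): offset=18
After 5 (seek(-11, END)): offset=18
After 6 (tell()): offset=18
After 7 (seek(+2, CUR)): offset=20
After 8 (seek(+3, CUR)): offset=23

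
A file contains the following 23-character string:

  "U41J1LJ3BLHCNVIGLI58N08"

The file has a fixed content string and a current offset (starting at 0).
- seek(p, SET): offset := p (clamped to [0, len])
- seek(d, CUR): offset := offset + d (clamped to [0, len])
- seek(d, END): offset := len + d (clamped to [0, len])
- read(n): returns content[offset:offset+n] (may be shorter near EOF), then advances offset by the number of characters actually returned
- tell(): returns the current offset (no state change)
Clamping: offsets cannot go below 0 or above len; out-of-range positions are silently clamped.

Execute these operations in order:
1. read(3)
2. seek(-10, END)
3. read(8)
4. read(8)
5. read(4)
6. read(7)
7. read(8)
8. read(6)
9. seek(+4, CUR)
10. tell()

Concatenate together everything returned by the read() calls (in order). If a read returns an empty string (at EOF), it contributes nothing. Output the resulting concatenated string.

After 1 (read(3)): returned 'U41', offset=3
After 2 (seek(-10, END)): offset=13
After 3 (read(8)): returned 'VIGLI58N', offset=21
After 4 (read(8)): returned '08', offset=23
After 5 (read(4)): returned '', offset=23
After 6 (read(7)): returned '', offset=23
After 7 (read(8)): returned '', offset=23
After 8 (read(6)): returned '', offset=23
After 9 (seek(+4, CUR)): offset=23
After 10 (tell()): offset=23

Answer: U41VIGLI58N08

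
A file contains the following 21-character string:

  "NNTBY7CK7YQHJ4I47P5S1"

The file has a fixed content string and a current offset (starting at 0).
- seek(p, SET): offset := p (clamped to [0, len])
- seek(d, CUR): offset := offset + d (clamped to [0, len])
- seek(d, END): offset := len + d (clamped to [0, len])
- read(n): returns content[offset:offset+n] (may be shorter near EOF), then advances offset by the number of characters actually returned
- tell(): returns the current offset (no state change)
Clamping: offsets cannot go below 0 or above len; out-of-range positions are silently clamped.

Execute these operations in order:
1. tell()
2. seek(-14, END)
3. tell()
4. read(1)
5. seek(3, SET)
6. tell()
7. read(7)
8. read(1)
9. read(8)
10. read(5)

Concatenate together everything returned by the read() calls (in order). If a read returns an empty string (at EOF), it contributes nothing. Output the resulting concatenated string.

After 1 (tell()): offset=0
After 2 (seek(-14, END)): offset=7
After 3 (tell()): offset=7
After 4 (read(1)): returned 'K', offset=8
After 5 (seek(3, SET)): offset=3
After 6 (tell()): offset=3
After 7 (read(7)): returned 'BY7CK7Y', offset=10
After 8 (read(1)): returned 'Q', offset=11
After 9 (read(8)): returned 'HJ4I47P5', offset=19
After 10 (read(5)): returned 'S1', offset=21

Answer: KBY7CK7YQHJ4I47P5S1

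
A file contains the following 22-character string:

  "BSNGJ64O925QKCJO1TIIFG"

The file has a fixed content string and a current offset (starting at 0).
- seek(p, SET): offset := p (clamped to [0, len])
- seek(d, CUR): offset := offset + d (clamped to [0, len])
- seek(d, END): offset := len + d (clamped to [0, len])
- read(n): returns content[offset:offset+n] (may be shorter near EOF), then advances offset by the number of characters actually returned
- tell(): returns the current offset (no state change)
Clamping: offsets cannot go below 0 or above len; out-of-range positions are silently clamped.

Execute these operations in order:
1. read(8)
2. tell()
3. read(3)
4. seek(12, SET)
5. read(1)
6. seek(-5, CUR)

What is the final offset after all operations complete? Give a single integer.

Answer: 8

Derivation:
After 1 (read(8)): returned 'BSNGJ64O', offset=8
After 2 (tell()): offset=8
After 3 (read(3)): returned '925', offset=11
After 4 (seek(12, SET)): offset=12
After 5 (read(1)): returned 'K', offset=13
After 6 (seek(-5, CUR)): offset=8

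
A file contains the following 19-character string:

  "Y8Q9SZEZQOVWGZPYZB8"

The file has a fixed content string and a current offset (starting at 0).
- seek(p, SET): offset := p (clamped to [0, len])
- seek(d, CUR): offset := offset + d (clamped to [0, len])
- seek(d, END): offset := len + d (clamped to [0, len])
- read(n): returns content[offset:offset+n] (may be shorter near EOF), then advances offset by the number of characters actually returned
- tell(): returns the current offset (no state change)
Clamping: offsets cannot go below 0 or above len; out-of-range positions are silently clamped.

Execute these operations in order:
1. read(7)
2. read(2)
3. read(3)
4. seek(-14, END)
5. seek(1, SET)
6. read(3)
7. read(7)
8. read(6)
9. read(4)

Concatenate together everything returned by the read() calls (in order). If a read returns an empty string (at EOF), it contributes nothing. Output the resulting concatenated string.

After 1 (read(7)): returned 'Y8Q9SZE', offset=7
After 2 (read(2)): returned 'ZQ', offset=9
After 3 (read(3)): returned 'OVW', offset=12
After 4 (seek(-14, END)): offset=5
After 5 (seek(1, SET)): offset=1
After 6 (read(3)): returned '8Q9', offset=4
After 7 (read(7)): returned 'SZEZQOV', offset=11
After 8 (read(6)): returned 'WGZPYZ', offset=17
After 9 (read(4)): returned 'B8', offset=19

Answer: Y8Q9SZEZQOVW8Q9SZEZQOVWGZPYZB8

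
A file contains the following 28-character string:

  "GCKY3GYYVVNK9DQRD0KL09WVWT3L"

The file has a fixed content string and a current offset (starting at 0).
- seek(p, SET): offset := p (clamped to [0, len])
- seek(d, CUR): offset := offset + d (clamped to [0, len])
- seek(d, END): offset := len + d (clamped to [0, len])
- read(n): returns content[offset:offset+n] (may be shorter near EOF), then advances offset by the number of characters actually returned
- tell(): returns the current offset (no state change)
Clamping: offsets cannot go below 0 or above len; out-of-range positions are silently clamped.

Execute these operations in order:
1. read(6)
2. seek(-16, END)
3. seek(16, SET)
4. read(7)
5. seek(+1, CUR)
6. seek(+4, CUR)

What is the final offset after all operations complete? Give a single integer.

Answer: 28

Derivation:
After 1 (read(6)): returned 'GCKY3G', offset=6
After 2 (seek(-16, END)): offset=12
After 3 (seek(16, SET)): offset=16
After 4 (read(7)): returned 'D0KL09W', offset=23
After 5 (seek(+1, CUR)): offset=24
After 6 (seek(+4, CUR)): offset=28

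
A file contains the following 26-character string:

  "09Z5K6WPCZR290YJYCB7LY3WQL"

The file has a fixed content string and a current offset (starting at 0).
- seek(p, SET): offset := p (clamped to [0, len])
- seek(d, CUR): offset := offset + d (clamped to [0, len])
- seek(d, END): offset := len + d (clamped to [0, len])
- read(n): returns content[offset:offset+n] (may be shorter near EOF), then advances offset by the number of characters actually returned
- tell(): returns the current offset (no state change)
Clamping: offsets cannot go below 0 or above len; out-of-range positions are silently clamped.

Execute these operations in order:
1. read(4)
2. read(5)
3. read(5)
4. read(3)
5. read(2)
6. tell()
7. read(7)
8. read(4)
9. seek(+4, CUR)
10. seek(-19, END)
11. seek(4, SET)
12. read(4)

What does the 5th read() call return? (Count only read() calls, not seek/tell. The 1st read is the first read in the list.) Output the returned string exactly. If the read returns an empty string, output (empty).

After 1 (read(4)): returned '09Z5', offset=4
After 2 (read(5)): returned 'K6WPC', offset=9
After 3 (read(5)): returned 'ZR290', offset=14
After 4 (read(3)): returned 'YJY', offset=17
After 5 (read(2)): returned 'CB', offset=19
After 6 (tell()): offset=19
After 7 (read(7)): returned '7LY3WQL', offset=26
After 8 (read(4)): returned '', offset=26
After 9 (seek(+4, CUR)): offset=26
After 10 (seek(-19, END)): offset=7
After 11 (seek(4, SET)): offset=4
After 12 (read(4)): returned 'K6WP', offset=8

Answer: CB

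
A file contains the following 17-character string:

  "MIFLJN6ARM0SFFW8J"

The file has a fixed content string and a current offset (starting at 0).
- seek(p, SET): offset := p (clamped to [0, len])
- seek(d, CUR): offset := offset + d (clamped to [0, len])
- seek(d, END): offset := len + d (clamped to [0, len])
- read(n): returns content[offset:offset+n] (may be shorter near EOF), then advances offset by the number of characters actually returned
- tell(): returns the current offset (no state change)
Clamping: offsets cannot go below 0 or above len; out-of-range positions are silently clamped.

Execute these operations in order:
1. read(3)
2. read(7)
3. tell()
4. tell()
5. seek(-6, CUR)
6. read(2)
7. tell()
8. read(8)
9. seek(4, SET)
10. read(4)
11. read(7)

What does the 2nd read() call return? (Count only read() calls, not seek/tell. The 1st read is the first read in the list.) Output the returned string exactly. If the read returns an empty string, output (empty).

Answer: LJN6ARM

Derivation:
After 1 (read(3)): returned 'MIF', offset=3
After 2 (read(7)): returned 'LJN6ARM', offset=10
After 3 (tell()): offset=10
After 4 (tell()): offset=10
After 5 (seek(-6, CUR)): offset=4
After 6 (read(2)): returned 'JN', offset=6
After 7 (tell()): offset=6
After 8 (read(8)): returned '6ARM0SFF', offset=14
After 9 (seek(4, SET)): offset=4
After 10 (read(4)): returned 'JN6A', offset=8
After 11 (read(7)): returned 'RM0SFFW', offset=15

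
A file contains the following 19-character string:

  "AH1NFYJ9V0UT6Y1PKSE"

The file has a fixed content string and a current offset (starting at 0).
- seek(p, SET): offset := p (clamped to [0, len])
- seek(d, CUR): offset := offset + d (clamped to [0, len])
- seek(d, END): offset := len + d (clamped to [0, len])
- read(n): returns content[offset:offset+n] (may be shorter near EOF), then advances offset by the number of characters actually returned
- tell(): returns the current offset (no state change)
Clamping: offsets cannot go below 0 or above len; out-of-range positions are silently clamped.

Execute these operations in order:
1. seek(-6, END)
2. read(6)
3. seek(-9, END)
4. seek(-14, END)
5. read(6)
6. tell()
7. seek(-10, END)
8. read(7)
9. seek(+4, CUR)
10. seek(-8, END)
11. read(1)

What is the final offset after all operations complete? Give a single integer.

After 1 (seek(-6, END)): offset=13
After 2 (read(6)): returned 'Y1PKSE', offset=19
After 3 (seek(-9, END)): offset=10
After 4 (seek(-14, END)): offset=5
After 5 (read(6)): returned 'YJ9V0U', offset=11
After 6 (tell()): offset=11
After 7 (seek(-10, END)): offset=9
After 8 (read(7)): returned '0UT6Y1P', offset=16
After 9 (seek(+4, CUR)): offset=19
After 10 (seek(-8, END)): offset=11
After 11 (read(1)): returned 'T', offset=12

Answer: 12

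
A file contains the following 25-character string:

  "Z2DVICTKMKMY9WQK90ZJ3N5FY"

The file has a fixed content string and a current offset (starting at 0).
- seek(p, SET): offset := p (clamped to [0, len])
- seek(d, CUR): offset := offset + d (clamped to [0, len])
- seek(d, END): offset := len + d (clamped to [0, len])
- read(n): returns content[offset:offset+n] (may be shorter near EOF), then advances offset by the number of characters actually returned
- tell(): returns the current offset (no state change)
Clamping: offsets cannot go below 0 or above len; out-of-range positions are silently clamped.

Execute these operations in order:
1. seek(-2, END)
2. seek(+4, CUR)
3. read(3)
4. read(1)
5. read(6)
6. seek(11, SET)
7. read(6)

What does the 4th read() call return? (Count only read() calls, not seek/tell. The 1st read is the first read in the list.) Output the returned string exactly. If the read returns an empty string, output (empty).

After 1 (seek(-2, END)): offset=23
After 2 (seek(+4, CUR)): offset=25
After 3 (read(3)): returned '', offset=25
After 4 (read(1)): returned '', offset=25
After 5 (read(6)): returned '', offset=25
After 6 (seek(11, SET)): offset=11
After 7 (read(6)): returned 'Y9WQK9', offset=17

Answer: Y9WQK9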